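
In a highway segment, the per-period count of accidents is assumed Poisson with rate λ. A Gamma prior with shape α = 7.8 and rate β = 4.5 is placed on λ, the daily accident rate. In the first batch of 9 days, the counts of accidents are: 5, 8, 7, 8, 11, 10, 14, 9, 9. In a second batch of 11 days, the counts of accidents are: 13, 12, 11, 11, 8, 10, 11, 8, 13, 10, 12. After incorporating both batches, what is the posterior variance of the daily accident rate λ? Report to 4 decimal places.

With a Gamma(shape α, rate β) prior, the Poisson likelihood is conjugate: the posterior is Gamma(α + ΣXᵢ, β + n).
Batch 1: sum of counts S = 81 over n = 9 days.
After batch 1: Gamma(α+S, β+n) = Gamma(7.8+81, 4.5+9) = Gamma(88.8, 13.5).
Batch 2: sum of counts S = 119 over n = 11 days.
After batch 2: Gamma(α+S, β+n) = Gamma(88.8+119, 13.5+11) = Gamma(207.8, 24.5).
Var = α/β² = 207.8/24.5² = 0.3462.

0.3462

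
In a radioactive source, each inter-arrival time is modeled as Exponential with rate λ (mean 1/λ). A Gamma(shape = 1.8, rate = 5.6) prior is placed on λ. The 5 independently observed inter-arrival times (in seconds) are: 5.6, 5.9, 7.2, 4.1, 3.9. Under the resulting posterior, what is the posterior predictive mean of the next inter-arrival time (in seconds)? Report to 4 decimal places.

5.5690

With a Gamma(shape α, rate β) prior on the exponential rate λ, the posterior after n observations with total T = Σxᵢ is Gamma(α+n, β+T).
Sum of observations T = 26.7 seconds; n = 5.
Posterior: Gamma(1.8+5, 5.6+26.7) = Gamma(6.8, 32.3).
The predictive distribution for the next observation is Lomax; its mean is β/(α−1) = 32.3/5.8 = 5.5690.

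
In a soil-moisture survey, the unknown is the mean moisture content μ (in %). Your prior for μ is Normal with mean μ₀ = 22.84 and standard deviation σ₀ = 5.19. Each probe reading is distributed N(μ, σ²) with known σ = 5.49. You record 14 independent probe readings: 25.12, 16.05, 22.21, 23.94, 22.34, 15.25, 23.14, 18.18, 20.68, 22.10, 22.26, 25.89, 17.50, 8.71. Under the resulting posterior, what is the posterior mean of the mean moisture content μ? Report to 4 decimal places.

For Normal data with known variance σ², a Normal(μ₀, σ₀²) prior on μ is conjugate. Posterior precision = 1/σ₀² + n/σ²; posterior mean is the precision-weighted average of μ₀ and x̄.
Σxᵢ = 25.12 + 16.05 + 22.21 + 23.94 + 22.34 + 15.25 + 23.14 + 18.18 + 20.68 + 22.10 + 22.26 + 25.89 + 17.50 + 8.71 = 283.37, so n·x̄ = 283.37.
σ₀² = 5.19² = 26.9361, σ² = 5.49² = 30.1401; σ² + n·σ₀² = 30.1401 + 14·26.9361 = 407.2455.
Posterior mean = (μ₀/σ₀² + n·x̄/σ²)/(1/σ₀² + n/σ²) = (σ²·μ₀ + σ₀²·n·x̄)/(σ² + n·σ₀²) = (30.1401·22.84 + 26.9361·283.37)/407.2455 = 8321.282541/407.2455 = 20.4331.

20.4331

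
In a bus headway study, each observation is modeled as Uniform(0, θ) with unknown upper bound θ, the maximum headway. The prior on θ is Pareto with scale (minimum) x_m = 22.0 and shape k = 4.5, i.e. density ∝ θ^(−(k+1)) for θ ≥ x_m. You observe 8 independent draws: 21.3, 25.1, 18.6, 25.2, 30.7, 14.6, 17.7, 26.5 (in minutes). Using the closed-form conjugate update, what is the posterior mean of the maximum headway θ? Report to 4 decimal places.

33.3696

A Pareto(scale x_m, shape k) prior on the upper bound θ of Uniform(0, θ) is conjugate: posterior is Pareto(max(x_m, max xᵢ), k + n).
Sample maximum = 30.7; prior scale x_m = 22.0 → posterior scale = max = 30.7.
Posterior shape = 4.5 + 8 = 12.5.
E[θ|data] = k·x_m/(k−1) = 12.5·30.7/11.5 = 33.3696.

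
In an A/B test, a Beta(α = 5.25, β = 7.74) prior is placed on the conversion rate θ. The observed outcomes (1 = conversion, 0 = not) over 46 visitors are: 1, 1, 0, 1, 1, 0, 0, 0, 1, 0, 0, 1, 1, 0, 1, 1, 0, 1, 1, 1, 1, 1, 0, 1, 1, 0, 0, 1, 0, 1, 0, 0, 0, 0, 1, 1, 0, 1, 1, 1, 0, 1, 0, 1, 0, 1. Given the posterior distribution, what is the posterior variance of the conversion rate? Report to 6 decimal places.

0.004153

The Beta prior is conjugate to a Binomial/Bernoulli likelihood; the update adds successes to α and failures to β.
Posterior: Beta(α+k, β+n−k) = Beta(5.25+26, 7.74+20) = Beta(31.25, 27.74).
Var = αβ/((α+β)²(α+β+1)) = 31.25·27.74/(58.99²·59.99) = 0.004153.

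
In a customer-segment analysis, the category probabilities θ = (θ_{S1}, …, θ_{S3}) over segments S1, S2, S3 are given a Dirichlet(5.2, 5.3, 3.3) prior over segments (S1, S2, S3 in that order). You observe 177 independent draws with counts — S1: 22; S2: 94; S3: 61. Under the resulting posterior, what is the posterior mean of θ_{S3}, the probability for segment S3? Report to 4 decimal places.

The Dirichlet prior is conjugate to the Multinomial likelihood: each posterior αⱼ = prior αⱼ + observed count nⱼ.
Posterior concentration: (27.2, 99.3, 64.3), total = 190.8.
E[θ_{S3}|data] = α_{S3}/Σα = 64.3/190.8 = 0.3370.

0.3370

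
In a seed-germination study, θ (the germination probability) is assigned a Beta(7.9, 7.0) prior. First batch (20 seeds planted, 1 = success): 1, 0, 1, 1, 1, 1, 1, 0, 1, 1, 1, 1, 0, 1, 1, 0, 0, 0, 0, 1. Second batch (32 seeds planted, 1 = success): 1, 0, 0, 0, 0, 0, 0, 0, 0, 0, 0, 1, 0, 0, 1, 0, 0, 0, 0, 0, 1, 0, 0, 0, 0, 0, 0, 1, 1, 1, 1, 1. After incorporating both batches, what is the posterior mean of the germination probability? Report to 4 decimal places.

0.4469

The Beta prior is conjugate to a Binomial/Bernoulli likelihood; the update adds successes to α and failures to β.
After batch 1: Beta(7.9+13, 7.0+7) = Beta(20.9, 14.0).
After batch 2: Beta(20.9+9, 14.0+23) = Beta(29.9, 37.0).
Posterior mean = α/(α+β) = 29.9/66.9 = 0.4469.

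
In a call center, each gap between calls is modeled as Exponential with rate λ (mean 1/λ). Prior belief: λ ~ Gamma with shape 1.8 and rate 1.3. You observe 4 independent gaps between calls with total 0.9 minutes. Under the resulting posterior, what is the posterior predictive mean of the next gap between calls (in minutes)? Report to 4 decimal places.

With a Gamma(shape α, rate β) prior on the exponential rate λ, the posterior after n observations with total T = Σxᵢ is Gamma(α+n, β+T).
Posterior: Gamma(1.8+4, 1.3+0.9) = Gamma(5.8, 2.2).
The predictive distribution for the next observation is Lomax; its mean is β/(α−1) = 2.2/4.8 = 0.4583.

0.4583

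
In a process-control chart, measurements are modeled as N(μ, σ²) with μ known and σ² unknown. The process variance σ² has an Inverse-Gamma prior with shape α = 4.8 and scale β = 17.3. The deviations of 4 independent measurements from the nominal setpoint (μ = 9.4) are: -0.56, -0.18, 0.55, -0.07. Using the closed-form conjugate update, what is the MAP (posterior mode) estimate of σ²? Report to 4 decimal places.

With known mean μ and an Inverse-Gamma(α, β) prior on σ², the Normal likelihood is conjugate: posterior is Inv-Gamma(α + n/2, β + Σ(xᵢ−μ)²/2).
Σ(xᵢ−μ)² = (-0.56)² + (-0.18)² + (0.55)² + (-0.07)² = 0.6534.
Posterior: Inv-Gamma(4.8 + 4/2, 17.3 + 0.6534/2) = Inv-Gamma(6.80, 17.62670).
Mode = β/(α+1) = 17.62670/7.80 = 2.2598.

2.2598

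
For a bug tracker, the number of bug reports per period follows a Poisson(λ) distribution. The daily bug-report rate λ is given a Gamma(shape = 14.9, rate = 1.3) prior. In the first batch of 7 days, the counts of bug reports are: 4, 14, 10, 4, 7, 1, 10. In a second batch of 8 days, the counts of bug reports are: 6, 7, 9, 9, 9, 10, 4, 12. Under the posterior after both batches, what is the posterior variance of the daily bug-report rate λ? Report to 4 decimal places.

With a Gamma(shape α, rate β) prior, the Poisson likelihood is conjugate: the posterior is Gamma(α + ΣXᵢ, β + n).
Batch 1: sum of counts S = 50 over n = 7 days.
After batch 1: Gamma(α+S, β+n) = Gamma(14.9+50, 1.3+7) = Gamma(64.9, 8.3).
Batch 2: sum of counts S = 66 over n = 8 days.
After batch 2: Gamma(α+S, β+n) = Gamma(64.9+66, 8.3+8) = Gamma(130.9, 16.3).
Var = α/β² = 130.9/16.3² = 0.4927.

0.4927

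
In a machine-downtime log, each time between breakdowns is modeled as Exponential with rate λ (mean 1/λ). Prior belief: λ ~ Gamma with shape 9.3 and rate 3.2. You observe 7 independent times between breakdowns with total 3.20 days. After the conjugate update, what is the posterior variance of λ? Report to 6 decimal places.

0.397949

With a Gamma(shape α, rate β) prior on the exponential rate λ, the posterior after n observations with total T = Σxᵢ is Gamma(α+n, β+T).
Posterior: Gamma(9.3+7, 3.2+3.20) = Gamma(16.3, 6.40).
Var = α/β² = 0.397949.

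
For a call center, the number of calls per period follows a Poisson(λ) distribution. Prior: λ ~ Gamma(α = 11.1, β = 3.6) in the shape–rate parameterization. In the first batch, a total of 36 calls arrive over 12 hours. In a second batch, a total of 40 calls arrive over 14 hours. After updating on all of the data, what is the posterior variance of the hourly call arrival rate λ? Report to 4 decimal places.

With a Gamma(shape α, rate β) prior, the Poisson likelihood is conjugate: the posterior is Gamma(α + ΣXᵢ, β + n).
After batch 1: Gamma(α+S, β+n) = Gamma(11.1+36, 3.6+12) = Gamma(47.1, 15.6).
After batch 2: Gamma(α+S, β+n) = Gamma(47.1+40, 15.6+14) = Gamma(87.1, 29.6).
Var = α/β² = 87.1/29.6² = 0.0994.

0.0994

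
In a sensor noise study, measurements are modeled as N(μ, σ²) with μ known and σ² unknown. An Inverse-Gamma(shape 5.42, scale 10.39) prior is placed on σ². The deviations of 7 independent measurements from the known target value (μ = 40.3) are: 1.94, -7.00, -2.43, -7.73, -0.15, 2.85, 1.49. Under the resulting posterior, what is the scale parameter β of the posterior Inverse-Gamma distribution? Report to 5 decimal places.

With known mean μ and an Inverse-Gamma(α, β) prior on σ², the Normal likelihood is conjugate: posterior is Inv-Gamma(α + n/2, β + Σ(xᵢ−μ)²/2).
Σ(xᵢ−μ)² = (1.94)² + (-7.00)² + (-2.43)² + (-7.73)² + (-0.15)² + (2.85)² + (1.49)² = 128.7865.
Posterior: Inv-Gamma(5.42 + 7/2, 10.39 + 128.7865/2) = Inv-Gamma(8.92, 74.78325).
Posterior β = 74.78325.

74.78325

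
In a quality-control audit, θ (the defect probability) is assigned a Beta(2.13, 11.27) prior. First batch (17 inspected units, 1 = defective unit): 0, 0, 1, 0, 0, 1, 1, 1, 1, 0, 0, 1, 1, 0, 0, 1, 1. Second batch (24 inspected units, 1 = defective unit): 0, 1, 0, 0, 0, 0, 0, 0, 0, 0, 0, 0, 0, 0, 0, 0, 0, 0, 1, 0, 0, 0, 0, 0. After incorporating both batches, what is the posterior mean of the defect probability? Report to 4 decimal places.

The Beta prior is conjugate to a Binomial/Bernoulli likelihood; the update adds successes to α and failures to β.
After batch 1: Beta(2.13+9, 11.27+8) = Beta(11.13, 19.27).
After batch 2: Beta(11.13+2, 19.27+22) = Beta(13.13, 41.27).
Posterior mean = α/(α+β) = 13.13/54.40 = 0.2414.

0.2414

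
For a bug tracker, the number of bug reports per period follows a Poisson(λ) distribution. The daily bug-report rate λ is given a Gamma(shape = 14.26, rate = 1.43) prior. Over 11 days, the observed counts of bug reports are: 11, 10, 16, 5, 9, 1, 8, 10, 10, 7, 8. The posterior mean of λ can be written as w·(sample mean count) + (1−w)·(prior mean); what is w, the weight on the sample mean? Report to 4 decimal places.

With a Gamma(shape α, rate β) prior, the Poisson likelihood is conjugate: the posterior is Gamma(α + ΣXᵢ, β + n).
Posterior mean = (α₀+S)/(β₀+n) = [n/(β₀+n)]·(S/n) + [β₀/(β₀+n)]·(α₀/β₀), so only n and β₀ enter the weight.
Weight on data w = n/(β₀+n) = 11/(1.43+11) = 11/12.43 = 0.8850.

0.8850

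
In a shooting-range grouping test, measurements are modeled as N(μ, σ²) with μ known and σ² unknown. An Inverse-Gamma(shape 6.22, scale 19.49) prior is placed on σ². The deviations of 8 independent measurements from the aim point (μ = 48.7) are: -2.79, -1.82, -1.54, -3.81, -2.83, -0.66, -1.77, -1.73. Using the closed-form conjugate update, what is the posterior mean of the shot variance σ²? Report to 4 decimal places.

With known mean μ and an Inverse-Gamma(α, β) prior on σ², the Normal likelihood is conjugate: posterior is Inv-Gamma(α + n/2, β + Σ(xᵢ−μ)²/2).
Σ(xᵢ−μ)² = (-2.79)² + (-1.82)² + (-1.54)² + (-3.81)² + (-2.83)² + (-0.66)² + (-1.77)² + (-1.73)² = 42.5545.
Posterior: Inv-Gamma(6.22 + 8/2, 19.49 + 42.5545/2) = Inv-Gamma(10.22, 40.76725).
E[σ²|data] = β/(α−1) = 40.76725/9.22 = 4.4216.

4.4216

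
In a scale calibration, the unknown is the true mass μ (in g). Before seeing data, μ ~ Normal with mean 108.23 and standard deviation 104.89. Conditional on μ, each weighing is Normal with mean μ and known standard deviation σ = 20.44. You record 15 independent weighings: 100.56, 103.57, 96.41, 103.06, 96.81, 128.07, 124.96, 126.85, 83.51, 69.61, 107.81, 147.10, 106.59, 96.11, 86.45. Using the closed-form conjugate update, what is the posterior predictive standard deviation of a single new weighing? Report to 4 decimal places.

For Normal data with known variance σ², a Normal(μ₀, σ₀²) prior on μ is conjugate. Posterior precision = 1/σ₀² + n/σ²; posterior mean is the precision-weighted average of μ₀ and x̄.
σ₀² = 104.89² = 11001.9121, σ² = 20.44² = 417.7936; σ² + n·σ₀² = 417.7936 + 15·11001.9121 = 165446.4751.
Posterior precision = 1/σ₀² + n/σ² = 1/11001.9121 + 15/417.7936 = (σ² + n·σ₀²)/(σ₀²σ²) = 165446.4751/(11001.9121·417.7936); posterior variance σₙ² = σ₀²σ²/(σ² + n·σ₀²) = 11001.9121·417.7936/165446.4751 = 27.782571.
Predictive variance for one new observation = σₙ² + σ² = 11001.9121·417.7936/165446.4751 + 417.7936 = σ²·(σ₀² + 165446.4751)/165446.4751 = 417.7936·176448.3872/165446.4751 = 445.576171; SD = √(417.7936·176448.3872/165446.4751) = 21.1087.

21.1087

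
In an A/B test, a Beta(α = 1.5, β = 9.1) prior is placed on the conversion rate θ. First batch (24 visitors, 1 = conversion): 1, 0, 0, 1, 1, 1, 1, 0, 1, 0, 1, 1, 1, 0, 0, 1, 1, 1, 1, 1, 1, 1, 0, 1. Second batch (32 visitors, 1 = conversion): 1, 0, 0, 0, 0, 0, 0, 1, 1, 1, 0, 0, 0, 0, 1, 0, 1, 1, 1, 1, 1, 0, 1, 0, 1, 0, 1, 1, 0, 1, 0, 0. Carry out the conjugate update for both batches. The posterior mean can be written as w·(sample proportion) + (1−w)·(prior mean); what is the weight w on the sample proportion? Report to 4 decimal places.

0.8408

The Beta prior is conjugate to a Binomial/Bernoulli likelihood; the update adds successes to α and failures to β.
Total number of visitors: n = 24 + 32 = 56.
Posterior mean = (α₀+k)/(α₀+β₀+n) = [n/(α₀+β₀+n)]·(k/n) + [(α₀+β₀)/(α₀+β₀+n)]·α₀/(α₀+β₀), so only n and the prior enter the weight.
The weight on the data is w = n/(α₀+β₀+n) = 56/(1.5+9.1+56) = 56/66.6 = 0.8408.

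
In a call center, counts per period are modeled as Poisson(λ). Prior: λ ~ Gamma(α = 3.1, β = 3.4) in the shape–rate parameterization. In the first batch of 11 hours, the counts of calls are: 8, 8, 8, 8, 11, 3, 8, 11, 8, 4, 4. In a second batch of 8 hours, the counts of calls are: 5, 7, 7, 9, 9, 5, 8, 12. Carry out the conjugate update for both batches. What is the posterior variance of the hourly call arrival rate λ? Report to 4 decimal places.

With a Gamma(shape α, rate β) prior, the Poisson likelihood is conjugate: the posterior is Gamma(α + ΣXᵢ, β + n).
Batch 1: sum of counts S = 81 over n = 11 hours.
After batch 1: Gamma(α+S, β+n) = Gamma(3.1+81, 3.4+11) = Gamma(84.1, 14.4).
Batch 2: sum of counts S = 62 over n = 8 hours.
After batch 2: Gamma(α+S, β+n) = Gamma(84.1+62, 14.4+8) = Gamma(146.1, 22.4).
Var = α/β² = 146.1/22.4² = 0.2912.

0.2912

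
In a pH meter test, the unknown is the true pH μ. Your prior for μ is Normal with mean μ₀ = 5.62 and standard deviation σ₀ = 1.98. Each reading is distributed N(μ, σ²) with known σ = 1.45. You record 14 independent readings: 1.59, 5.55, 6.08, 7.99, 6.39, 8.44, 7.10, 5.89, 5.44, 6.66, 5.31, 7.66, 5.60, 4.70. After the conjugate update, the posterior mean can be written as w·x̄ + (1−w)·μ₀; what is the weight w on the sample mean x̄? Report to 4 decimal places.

0.9631

For Normal data with known variance σ², a Normal(μ₀, σ₀²) prior on μ is conjugate. Posterior precision = 1/σ₀² + n/σ²; posterior mean is the precision-weighted average of μ₀ and x̄.
σ₀² = 1.98² = 3.9204, σ² = 1.45² = 2.1025. Prior precision 1/σ₀² = 1/3.9204; data precision n/σ² = 14/2.1025.
w = (n/σ²)/(1/σ₀² + n/σ²) = n·σ₀²/(σ² + n·σ₀²) = 14·3.9204/(2.1025 + 14·3.9204) = 54.8856/56.9881 = 0.9631.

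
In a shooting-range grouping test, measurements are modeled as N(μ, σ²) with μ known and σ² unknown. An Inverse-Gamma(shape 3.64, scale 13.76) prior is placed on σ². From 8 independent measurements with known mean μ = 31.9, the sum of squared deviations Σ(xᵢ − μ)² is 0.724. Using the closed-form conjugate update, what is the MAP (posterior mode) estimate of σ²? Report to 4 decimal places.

With known mean μ and an Inverse-Gamma(α, β) prior on σ², the Normal likelihood is conjugate: posterior is Inv-Gamma(α + n/2, β + Σ(xᵢ−μ)²/2).
Posterior: Inv-Gamma(3.64 + 8/2, 13.76 + 0.724/2) = Inv-Gamma(7.64, 14.1220).
Mode = β/(α+1) = 14.1220/8.64 = 1.6345.

1.6345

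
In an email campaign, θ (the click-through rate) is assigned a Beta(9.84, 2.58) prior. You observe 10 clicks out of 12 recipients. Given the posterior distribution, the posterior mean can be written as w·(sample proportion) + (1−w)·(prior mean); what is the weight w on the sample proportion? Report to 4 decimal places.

0.4914

The Beta prior is conjugate to a Binomial/Bernoulli likelihood; the update adds successes to α and failures to β.
Posterior mean = (α₀+k)/(α₀+β₀+n) = [n/(α₀+β₀+n)]·(k/n) + [(α₀+β₀)/(α₀+β₀+n)]·α₀/(α₀+β₀), so only n and the prior enter the weight.
The weight on the data is w = n/(α₀+β₀+n) = 12/(9.84+2.58+12) = 12/24.42 = 0.4914.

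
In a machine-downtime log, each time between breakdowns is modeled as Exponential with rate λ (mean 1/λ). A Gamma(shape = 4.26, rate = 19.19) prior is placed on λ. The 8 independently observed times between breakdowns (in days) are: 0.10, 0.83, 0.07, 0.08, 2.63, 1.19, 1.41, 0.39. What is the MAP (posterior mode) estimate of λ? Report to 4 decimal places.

With a Gamma(shape α, rate β) prior on the exponential rate λ, the posterior after n observations with total T = Σxᵢ is Gamma(α+n, β+T).
Sum of observations T = 6.70 days; n = 8.
Posterior: Gamma(4.26+8, 19.19+6.70) = Gamma(12.26, 25.89).
Mode = (α−1)/β = 0.4349.

0.4349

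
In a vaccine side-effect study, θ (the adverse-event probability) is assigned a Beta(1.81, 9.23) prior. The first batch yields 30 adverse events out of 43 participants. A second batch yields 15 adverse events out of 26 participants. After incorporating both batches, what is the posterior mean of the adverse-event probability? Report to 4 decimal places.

The Beta prior is conjugate to a Binomial/Bernoulli likelihood; the update adds successes to α and failures to β.
After batch 1: Beta(1.81+30, 9.23+13) = Beta(31.81, 22.23).
After batch 2: Beta(31.81+15, 22.23+11) = Beta(46.81, 33.23).
Posterior mean = α/(α+β) = 46.81/80.04 = 0.5848.

0.5848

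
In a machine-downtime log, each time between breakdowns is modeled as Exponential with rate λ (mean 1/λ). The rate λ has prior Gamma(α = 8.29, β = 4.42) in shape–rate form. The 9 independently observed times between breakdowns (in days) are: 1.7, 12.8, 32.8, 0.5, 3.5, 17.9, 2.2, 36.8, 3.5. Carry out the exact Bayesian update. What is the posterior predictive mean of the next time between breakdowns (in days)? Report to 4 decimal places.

With a Gamma(shape α, rate β) prior on the exponential rate λ, the posterior after n observations with total T = Σxᵢ is Gamma(α+n, β+T).
Sum of observations T = 111.7 days; n = 9.
Posterior: Gamma(8.29+9, 4.42+111.7) = Gamma(17.29, 116.12).
The predictive distribution for the next observation is Lomax; its mean is β/(α−1) = 116.12/16.29 = 7.1283.

7.1283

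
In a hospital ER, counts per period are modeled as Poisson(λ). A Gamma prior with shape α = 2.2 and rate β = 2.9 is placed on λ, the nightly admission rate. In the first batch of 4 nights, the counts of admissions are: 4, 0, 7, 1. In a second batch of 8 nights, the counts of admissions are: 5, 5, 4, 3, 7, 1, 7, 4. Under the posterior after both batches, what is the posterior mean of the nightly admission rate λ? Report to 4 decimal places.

With a Gamma(shape α, rate β) prior, the Poisson likelihood is conjugate: the posterior is Gamma(α + ΣXᵢ, β + n).
Batch 1: sum of counts S = 12 over n = 4 nights.
After batch 1: Gamma(α+S, β+n) = Gamma(2.2+12, 2.9+4) = Gamma(14.2, 6.9).
Batch 2: sum of counts S = 36 over n = 8 nights.
After batch 2: Gamma(α+S, β+n) = Gamma(14.2+36, 6.9+8) = Gamma(50.2, 14.9).
Posterior mean = α/β = 50.2/14.9 = 3.3691.

3.3691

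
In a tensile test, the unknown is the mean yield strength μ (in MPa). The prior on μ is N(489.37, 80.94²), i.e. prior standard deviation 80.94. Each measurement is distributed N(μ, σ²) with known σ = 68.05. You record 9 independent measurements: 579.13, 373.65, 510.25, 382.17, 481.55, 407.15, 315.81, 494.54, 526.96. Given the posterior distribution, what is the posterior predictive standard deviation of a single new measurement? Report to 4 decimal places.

71.4693

For Normal data with known variance σ², a Normal(μ₀, σ₀²) prior on μ is conjugate. Posterior precision = 1/σ₀² + n/σ²; posterior mean is the precision-weighted average of μ₀ and x̄.
σ₀² = 80.94² = 6551.2836, σ² = 68.05² = 4630.8025; σ² + n·σ₀² = 4630.8025 + 9·6551.2836 = 63592.3549.
Posterior precision = 1/σ₀² + n/σ² = 1/6551.2836 + 9/4630.8025 = (σ² + n·σ₀²)/(σ₀²σ²) = 63592.3549/(6551.2836·4630.8025); posterior variance σₙ² = σ₀²σ²/(σ² + n·σ₀²) = 6551.2836·4630.8025/63592.3549 = 477.065215.
Predictive variance for one new observation = σₙ² + σ² = 6551.2836·4630.8025/63592.3549 + 4630.8025 = σ²·(σ₀² + 63592.3549)/63592.3549 = 4630.8025·70143.6385/63592.3549 = 5107.867715; SD = √(4630.8025·70143.6385/63592.3549) = 71.4693.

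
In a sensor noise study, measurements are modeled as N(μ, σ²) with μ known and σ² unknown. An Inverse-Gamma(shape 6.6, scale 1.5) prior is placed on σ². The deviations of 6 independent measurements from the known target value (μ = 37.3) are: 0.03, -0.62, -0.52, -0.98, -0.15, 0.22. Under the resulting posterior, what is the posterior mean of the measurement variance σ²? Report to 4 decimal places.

With known mean μ and an Inverse-Gamma(α, β) prior on σ², the Normal likelihood is conjugate: posterior is Inv-Gamma(α + n/2, β + Σ(xᵢ−μ)²/2).
Σ(xᵢ−μ)² = (0.03)² + (-0.62)² + (-0.52)² + (-0.98)² + (-0.15)² + (0.22)² = 1.6870.
Posterior: Inv-Gamma(6.6 + 6/2, 1.5 + 1.6870/2) = Inv-Gamma(9.60, 2.34350).
E[σ²|data] = β/(α−1) = 2.34350/8.60 = 0.2725.

0.2725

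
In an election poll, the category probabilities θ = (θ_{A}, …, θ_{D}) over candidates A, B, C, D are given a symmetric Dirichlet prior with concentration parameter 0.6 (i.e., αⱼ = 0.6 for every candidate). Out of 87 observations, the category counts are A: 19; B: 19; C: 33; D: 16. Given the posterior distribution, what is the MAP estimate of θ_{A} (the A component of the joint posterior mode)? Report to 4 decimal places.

The Dirichlet prior is conjugate to the Multinomial likelihood: each posterior αⱼ = prior αⱼ + observed count nⱼ.
Posterior concentration: (19.6, 19.6, 33.6, 16.6), total = 89.4.
Joint mode component: (α_{A}−1)/(Σα−K) = 18.6/85.4 = 0.2178.

0.2178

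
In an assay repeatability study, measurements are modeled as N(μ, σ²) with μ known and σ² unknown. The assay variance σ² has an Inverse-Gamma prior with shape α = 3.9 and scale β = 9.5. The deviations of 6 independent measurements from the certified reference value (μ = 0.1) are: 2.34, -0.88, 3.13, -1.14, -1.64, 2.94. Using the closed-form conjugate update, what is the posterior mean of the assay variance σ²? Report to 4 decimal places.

With known mean μ and an Inverse-Gamma(α, β) prior on σ², the Normal likelihood is conjugate: posterior is Inv-Gamma(α + n/2, β + Σ(xᵢ−μ)²/2).
Σ(xᵢ−μ)² = (2.34)² + (-0.88)² + (3.13)² + (-1.14)² + (-1.64)² + (2.94)² = 28.6797.
Posterior: Inv-Gamma(3.9 + 6/2, 9.5 + 28.6797/2) = Inv-Gamma(6.90, 23.83985).
E[σ²|data] = β/(α−1) = 23.83985/5.90 = 4.0407.

4.0407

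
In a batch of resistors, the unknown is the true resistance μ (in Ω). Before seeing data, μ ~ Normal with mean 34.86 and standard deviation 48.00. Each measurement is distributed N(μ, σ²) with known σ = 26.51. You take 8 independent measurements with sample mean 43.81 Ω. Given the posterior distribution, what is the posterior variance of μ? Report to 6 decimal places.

84.621059

For Normal data with known variance σ², a Normal(μ₀, σ₀²) prior on μ is conjugate. Posterior precision = 1/σ₀² + n/σ²; posterior mean is the precision-weighted average of μ₀ and x̄.
σ₀² = 48.00² = 2304, σ² = 26.51² = 702.7801; σ² + n·σ₀² = 702.7801 + 8·2304 = 19134.7801.
Posterior precision = 1/σ₀² + n/σ² = 1/2304 + 8/702.7801 = (σ² + n·σ₀²)/(σ₀²σ²) = 19134.7801/(2304·702.7801); posterior variance σₙ² = σ₀²σ²/(σ² + n·σ₀²) = 2304·702.7801/19134.7801 = 84.621059.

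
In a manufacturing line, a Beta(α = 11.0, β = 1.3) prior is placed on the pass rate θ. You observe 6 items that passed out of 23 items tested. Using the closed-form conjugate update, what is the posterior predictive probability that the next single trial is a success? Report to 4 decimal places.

0.4816

The Beta prior is conjugate to a Binomial/Bernoulli likelihood; the update adds successes to α and failures to β.
Posterior: Beta(α+k, β+n−k) = Beta(11.0+6, 1.3+17) = Beta(17.0, 18.3).
For a single future Bernoulli trial, P(success | data) = α/(α+β) = 0.4816.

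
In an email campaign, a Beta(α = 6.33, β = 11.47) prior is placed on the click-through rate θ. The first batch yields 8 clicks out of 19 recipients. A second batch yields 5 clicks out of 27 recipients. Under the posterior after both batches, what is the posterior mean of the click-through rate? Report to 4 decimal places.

0.3030

The Beta prior is conjugate to a Binomial/Bernoulli likelihood; the update adds successes to α and failures to β.
After batch 1: Beta(6.33+8, 11.47+11) = Beta(14.33, 22.47).
After batch 2: Beta(14.33+5, 22.47+22) = Beta(19.33, 44.47).
Posterior mean = α/(α+β) = 19.33/63.80 = 0.3030.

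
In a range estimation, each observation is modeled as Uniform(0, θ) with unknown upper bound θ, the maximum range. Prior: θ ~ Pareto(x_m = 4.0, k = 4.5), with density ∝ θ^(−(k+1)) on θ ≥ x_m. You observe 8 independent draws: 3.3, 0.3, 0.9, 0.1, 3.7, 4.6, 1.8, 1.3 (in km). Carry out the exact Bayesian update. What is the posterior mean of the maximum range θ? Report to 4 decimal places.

A Pareto(scale x_m, shape k) prior on the upper bound θ of Uniform(0, θ) is conjugate: posterior is Pareto(max(x_m, max xᵢ), k + n).
Sample maximum = 4.6; prior scale x_m = 4.0 → posterior scale = max = 4.6.
Posterior shape = 4.5 + 8 = 12.5.
E[θ|data] = k·x_m/(k−1) = 12.5·4.6/11.5 = 5.0000.

5.0000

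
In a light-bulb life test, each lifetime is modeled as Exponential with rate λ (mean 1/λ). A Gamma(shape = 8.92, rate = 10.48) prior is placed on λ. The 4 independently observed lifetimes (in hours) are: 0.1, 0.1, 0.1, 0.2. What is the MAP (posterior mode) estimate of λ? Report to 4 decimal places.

With a Gamma(shape α, rate β) prior on the exponential rate λ, the posterior after n observations with total T = Σxᵢ is Gamma(α+n, β+T).
Sum of observations T = 0.5 hours; n = 4.
Posterior: Gamma(8.92+4, 10.48+0.5) = Gamma(12.92, 10.98).
Mode = (α−1)/β = 1.0856.

1.0856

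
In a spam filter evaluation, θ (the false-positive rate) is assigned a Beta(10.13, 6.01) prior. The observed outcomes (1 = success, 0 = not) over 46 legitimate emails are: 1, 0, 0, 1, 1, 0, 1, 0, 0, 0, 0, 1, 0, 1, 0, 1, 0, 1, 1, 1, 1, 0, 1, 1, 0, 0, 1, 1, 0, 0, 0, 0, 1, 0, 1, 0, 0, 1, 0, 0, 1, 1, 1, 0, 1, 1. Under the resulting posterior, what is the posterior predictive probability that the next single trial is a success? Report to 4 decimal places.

0.5332

The Beta prior is conjugate to a Binomial/Bernoulli likelihood; the update adds successes to α and failures to β.
Posterior: Beta(α+k, β+n−k) = Beta(10.13+23, 6.01+23) = Beta(33.13, 29.01).
For a single future Bernoulli trial, P(success | data) = α/(α+β) = 0.5332.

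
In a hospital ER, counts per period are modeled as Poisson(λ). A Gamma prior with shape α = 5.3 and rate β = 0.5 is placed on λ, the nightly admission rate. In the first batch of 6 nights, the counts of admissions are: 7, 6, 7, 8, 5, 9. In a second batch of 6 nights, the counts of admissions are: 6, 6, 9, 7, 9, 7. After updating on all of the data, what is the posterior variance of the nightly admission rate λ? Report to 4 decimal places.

With a Gamma(shape α, rate β) prior, the Poisson likelihood is conjugate: the posterior is Gamma(α + ΣXᵢ, β + n).
Batch 1: sum of counts S = 42 over n = 6 nights.
After batch 1: Gamma(α+S, β+n) = Gamma(5.3+42, 0.5+6) = Gamma(47.3, 6.5).
Batch 2: sum of counts S = 44 over n = 6 nights.
After batch 2: Gamma(α+S, β+n) = Gamma(47.3+44, 6.5+6) = Gamma(91.3, 12.5).
Var = α/β² = 91.3/12.5² = 0.5843.

0.5843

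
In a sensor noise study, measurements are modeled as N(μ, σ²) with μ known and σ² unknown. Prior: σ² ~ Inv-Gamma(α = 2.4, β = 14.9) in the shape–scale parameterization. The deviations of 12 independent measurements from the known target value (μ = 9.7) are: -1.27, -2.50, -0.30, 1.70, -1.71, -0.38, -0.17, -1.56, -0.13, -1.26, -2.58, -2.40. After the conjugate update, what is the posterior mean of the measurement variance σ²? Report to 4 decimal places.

4.0672

With known mean μ and an Inverse-Gamma(α, β) prior on σ², the Normal likelihood is conjugate: posterior is Inv-Gamma(α + n/2, β + Σ(xᵢ−μ)²/2).
Σ(xᵢ−μ)² = (-1.27)² + (-2.50)² + (-0.30)² + (1.70)² + (-1.71)² + (-0.38)² + (-0.17)² + (-1.56)² + (-0.13)² + (-1.26)² + (-2.58)² + (-2.40)² = 30.3948.
Posterior: Inv-Gamma(2.4 + 12/2, 14.9 + 30.3948/2) = Inv-Gamma(8.40, 30.09740).
E[σ²|data] = β/(α−1) = 30.09740/7.40 = 4.0672.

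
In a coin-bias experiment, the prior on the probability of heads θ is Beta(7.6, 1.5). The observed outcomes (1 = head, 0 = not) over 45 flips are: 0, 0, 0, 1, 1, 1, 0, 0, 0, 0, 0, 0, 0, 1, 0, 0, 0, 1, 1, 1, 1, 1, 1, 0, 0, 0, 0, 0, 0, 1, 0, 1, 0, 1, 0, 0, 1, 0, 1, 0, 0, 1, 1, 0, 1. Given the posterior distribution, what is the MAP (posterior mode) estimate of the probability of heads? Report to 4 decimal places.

The Beta prior is conjugate to a Binomial/Bernoulli likelihood; the update adds successes to α and failures to β.
Posterior: Beta(α+k, β+n−k) = Beta(7.6+18, 1.5+27) = Beta(25.6, 28.5).
Mode of Beta(a,b) for a,b>1 is (a−1)/(a+b−2) = 24.6/52.1 = 0.4722.

0.4722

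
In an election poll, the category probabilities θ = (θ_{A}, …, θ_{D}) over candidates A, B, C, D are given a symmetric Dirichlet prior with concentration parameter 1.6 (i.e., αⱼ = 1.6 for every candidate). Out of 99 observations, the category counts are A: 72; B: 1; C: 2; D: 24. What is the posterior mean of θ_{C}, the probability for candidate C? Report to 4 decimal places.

0.0342

The Dirichlet prior is conjugate to the Multinomial likelihood: each posterior αⱼ = prior αⱼ + observed count nⱼ.
Posterior concentration: (73.6, 2.6, 3.6, 25.6), total = 105.4.
E[θ_{C}|data] = α_{C}/Σα = 3.6/105.4 = 0.0342.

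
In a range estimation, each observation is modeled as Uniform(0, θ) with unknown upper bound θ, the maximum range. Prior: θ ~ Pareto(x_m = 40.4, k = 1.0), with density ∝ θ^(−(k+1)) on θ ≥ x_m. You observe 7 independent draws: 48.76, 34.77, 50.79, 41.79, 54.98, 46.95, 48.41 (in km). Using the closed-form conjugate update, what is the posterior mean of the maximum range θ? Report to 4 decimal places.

A Pareto(scale x_m, shape k) prior on the upper bound θ of Uniform(0, θ) is conjugate: posterior is Pareto(max(x_m, max xᵢ), k + n).
Sample maximum = 54.98; prior scale x_m = 40.4 → posterior scale = max = 54.98.
Posterior shape = 1.0 + 7 = 8.0.
E[θ|data] = k·x_m/(k−1) = 8.0·54.98/7.0 = 62.8343.

62.8343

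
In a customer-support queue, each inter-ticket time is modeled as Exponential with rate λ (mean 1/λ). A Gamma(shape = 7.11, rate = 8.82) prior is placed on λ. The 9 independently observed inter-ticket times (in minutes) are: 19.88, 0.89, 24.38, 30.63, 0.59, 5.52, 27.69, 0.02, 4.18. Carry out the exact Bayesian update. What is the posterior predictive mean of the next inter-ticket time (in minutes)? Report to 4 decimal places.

With a Gamma(shape α, rate β) prior on the exponential rate λ, the posterior after n observations with total T = Σxᵢ is Gamma(α+n, β+T).
Sum of observations T = 113.78 minutes; n = 9.
Posterior: Gamma(7.11+9, 8.82+113.78) = Gamma(16.11, 122.60).
The predictive distribution for the next observation is Lomax; its mean is β/(α−1) = 122.60/15.11 = 8.1138.

8.1138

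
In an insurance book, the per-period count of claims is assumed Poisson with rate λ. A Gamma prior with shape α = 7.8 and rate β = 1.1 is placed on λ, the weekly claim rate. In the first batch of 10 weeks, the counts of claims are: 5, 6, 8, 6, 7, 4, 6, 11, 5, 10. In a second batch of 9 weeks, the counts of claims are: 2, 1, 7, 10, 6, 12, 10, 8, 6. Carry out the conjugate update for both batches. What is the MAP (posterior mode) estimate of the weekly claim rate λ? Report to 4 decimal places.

6.8060

With a Gamma(shape α, rate β) prior, the Poisson likelihood is conjugate: the posterior is Gamma(α + ΣXᵢ, β + n).
Batch 1: sum of counts S = 68 over n = 10 weeks.
After batch 1: Gamma(α+S, β+n) = Gamma(7.8+68, 1.1+10) = Gamma(75.8, 11.1).
Batch 2: sum of counts S = 62 over n = 9 weeks.
After batch 2: Gamma(α+S, β+n) = Gamma(75.8+62, 11.1+9) = Gamma(137.8, 20.1).
Mode of Gamma(α,β) for α≥1 is (α−1)/β = 136.8/20.1 = 6.8060.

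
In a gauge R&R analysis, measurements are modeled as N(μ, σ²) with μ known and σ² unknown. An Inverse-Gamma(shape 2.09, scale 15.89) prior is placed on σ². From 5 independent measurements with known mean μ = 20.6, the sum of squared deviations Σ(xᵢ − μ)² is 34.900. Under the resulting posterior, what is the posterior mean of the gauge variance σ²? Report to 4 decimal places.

With known mean μ and an Inverse-Gamma(α, β) prior on σ², the Normal likelihood is conjugate: posterior is Inv-Gamma(α + n/2, β + Σ(xᵢ−μ)²/2).
Posterior: Inv-Gamma(2.09 + 5/2, 15.89 + 34.900/2) = Inv-Gamma(4.59, 33.3400).
E[σ²|data] = β/(α−1) = 33.3400/3.59 = 9.2869.

9.2869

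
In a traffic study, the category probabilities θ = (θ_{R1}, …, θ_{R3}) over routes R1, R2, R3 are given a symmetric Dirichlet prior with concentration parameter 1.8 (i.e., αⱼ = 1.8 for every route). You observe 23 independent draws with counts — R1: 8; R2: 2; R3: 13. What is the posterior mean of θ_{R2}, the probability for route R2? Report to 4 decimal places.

The Dirichlet prior is conjugate to the Multinomial likelihood: each posterior αⱼ = prior αⱼ + observed count nⱼ.
Posterior concentration: (9.8, 3.8, 14.8), total = 28.4.
E[θ_{R2}|data] = α_{R2}/Σα = 3.8/28.4 = 0.1338.

0.1338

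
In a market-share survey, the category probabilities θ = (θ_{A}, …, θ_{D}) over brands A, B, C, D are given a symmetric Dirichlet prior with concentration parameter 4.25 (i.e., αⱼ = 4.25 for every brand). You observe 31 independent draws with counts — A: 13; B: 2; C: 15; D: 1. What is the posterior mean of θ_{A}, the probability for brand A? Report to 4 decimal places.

0.3594

The Dirichlet prior is conjugate to the Multinomial likelihood: each posterior αⱼ = prior αⱼ + observed count nⱼ.
Posterior concentration: (17.25, 6.25, 19.25, 5.25), total = 48.00.
E[θ_{A}|data] = α_{A}/Σα = 17.25/48.00 = 0.3594.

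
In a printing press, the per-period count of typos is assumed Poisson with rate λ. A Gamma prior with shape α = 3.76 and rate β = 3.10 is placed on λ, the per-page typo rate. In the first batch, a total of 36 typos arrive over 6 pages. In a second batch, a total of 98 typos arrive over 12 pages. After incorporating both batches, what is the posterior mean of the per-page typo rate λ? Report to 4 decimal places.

With a Gamma(shape α, rate β) prior, the Poisson likelihood is conjugate: the posterior is Gamma(α + ΣXᵢ, β + n).
After batch 1: Gamma(α+S, β+n) = Gamma(3.76+36, 3.10+6) = Gamma(39.76, 9.10).
After batch 2: Gamma(α+S, β+n) = Gamma(39.76+98, 9.10+12) = Gamma(137.76, 21.10).
Posterior mean = α/β = 137.76/21.10 = 6.5289.

6.5289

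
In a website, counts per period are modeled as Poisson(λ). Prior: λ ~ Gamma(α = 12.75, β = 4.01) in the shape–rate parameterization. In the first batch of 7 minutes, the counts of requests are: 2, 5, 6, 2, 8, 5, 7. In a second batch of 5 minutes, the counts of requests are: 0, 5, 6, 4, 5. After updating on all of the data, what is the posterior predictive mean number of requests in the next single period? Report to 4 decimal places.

4.2317

With a Gamma(shape α, rate β) prior, the Poisson likelihood is conjugate: the posterior is Gamma(α + ΣXᵢ, β + n).
Batch 1: sum of counts S = 35 over n = 7 minutes.
After batch 1: Gamma(α+S, β+n) = Gamma(12.75+35, 4.01+7) = Gamma(47.75, 11.01).
Batch 2: sum of counts S = 20 over n = 5 minutes.
After batch 2: Gamma(α+S, β+n) = Gamma(47.75+20, 11.01+5) = Gamma(67.75, 16.01).
The predictive distribution for one future period is NegBinom with mean α/β = 4.2317.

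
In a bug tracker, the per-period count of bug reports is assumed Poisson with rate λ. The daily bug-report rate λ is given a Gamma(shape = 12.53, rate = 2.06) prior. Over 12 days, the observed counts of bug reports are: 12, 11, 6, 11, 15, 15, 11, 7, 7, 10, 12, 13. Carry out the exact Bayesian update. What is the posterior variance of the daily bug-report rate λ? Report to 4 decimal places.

With a Gamma(shape α, rate β) prior, the Poisson likelihood is conjugate: the posterior is Gamma(α + ΣXᵢ, β + n).
Sum of counts S = 130 over n = 12 days.
Posterior: Gamma(α+S, β+n) = Gamma(12.53+130, 2.06+12) = Gamma(142.53, 14.06).
Var = α/β² = 142.53/14.06² = 0.7210.

0.7210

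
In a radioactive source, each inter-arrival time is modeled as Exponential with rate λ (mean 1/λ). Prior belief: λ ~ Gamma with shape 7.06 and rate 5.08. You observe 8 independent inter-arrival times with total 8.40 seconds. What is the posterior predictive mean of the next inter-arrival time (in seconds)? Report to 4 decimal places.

With a Gamma(shape α, rate β) prior on the exponential rate λ, the posterior after n observations with total T = Σxᵢ is Gamma(α+n, β+T).
Posterior: Gamma(7.06+8, 5.08+8.40) = Gamma(15.06, 13.48).
The predictive distribution for the next observation is Lomax; its mean is β/(α−1) = 13.48/14.06 = 0.9587.

0.9587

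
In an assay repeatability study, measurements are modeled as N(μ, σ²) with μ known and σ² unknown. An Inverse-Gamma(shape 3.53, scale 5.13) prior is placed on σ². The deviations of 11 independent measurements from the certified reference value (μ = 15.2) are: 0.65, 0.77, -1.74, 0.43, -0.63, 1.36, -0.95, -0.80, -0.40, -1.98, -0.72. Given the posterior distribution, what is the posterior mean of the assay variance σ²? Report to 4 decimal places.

With known mean μ and an Inverse-Gamma(α, β) prior on σ², the Normal likelihood is conjugate: posterior is Inv-Gamma(α + n/2, β + Σ(xᵢ−μ)²/2).
Σ(xᵢ−μ)² = (0.65)² + (0.77)² + (-1.74)² + (0.43)² + (-0.63)² + (1.36)² + (-0.95)² + (-0.80)² + (-0.40)² + (-1.98)² + (-0.72)² = 12.6157.
Posterior: Inv-Gamma(3.53 + 11/2, 5.13 + 12.6157/2) = Inv-Gamma(9.03, 11.43785).
E[σ²|data] = β/(α−1) = 11.43785/8.03 = 1.4244.

1.4244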